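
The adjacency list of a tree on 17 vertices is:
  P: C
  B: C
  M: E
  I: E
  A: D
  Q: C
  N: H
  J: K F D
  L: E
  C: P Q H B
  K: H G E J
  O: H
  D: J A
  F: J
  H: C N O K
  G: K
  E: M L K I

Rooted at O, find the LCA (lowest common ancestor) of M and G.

M's ancestor chain is M, E, K, H, O and G's is G, K, H, O; they first meet at K.

K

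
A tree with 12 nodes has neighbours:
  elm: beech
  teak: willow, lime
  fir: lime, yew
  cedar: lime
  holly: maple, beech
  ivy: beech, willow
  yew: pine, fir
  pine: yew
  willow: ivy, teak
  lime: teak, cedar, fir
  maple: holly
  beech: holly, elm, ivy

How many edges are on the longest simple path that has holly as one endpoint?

8

The node farthest from holly is pine, via holly–beech–ivy–willow–teak–lime–fir–yew–pine — 8 edges.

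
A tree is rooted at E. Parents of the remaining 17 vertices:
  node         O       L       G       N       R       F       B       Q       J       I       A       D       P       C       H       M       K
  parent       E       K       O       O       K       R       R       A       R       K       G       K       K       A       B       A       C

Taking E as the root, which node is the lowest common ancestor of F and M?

A

F's ancestor chain is F, R, K, C, A, G, O, E and M's is M, A, G, O, E; they first meet at A.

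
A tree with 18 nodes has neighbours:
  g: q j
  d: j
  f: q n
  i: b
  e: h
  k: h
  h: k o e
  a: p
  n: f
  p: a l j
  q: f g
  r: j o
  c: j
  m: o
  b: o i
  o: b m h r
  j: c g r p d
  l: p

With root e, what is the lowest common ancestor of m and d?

Path m→root: m o h e; path d→root: d j r o h e.
First common node: o.

o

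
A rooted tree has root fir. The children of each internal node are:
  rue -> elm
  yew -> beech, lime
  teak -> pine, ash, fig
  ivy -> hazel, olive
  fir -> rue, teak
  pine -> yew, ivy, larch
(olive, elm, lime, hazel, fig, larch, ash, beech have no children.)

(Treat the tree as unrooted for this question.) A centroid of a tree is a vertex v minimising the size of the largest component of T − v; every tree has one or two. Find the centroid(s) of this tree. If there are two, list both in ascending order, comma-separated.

pine

Delete pine: the remaining components have sizes 6, 3, 3, 1. Max 6 ≤ 7, so pine is a centroid.
No neighbour of pine does as well, so pine is the unique centroid.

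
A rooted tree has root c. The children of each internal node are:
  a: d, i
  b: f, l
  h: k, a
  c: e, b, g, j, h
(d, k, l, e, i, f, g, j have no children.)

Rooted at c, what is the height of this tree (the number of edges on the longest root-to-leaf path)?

3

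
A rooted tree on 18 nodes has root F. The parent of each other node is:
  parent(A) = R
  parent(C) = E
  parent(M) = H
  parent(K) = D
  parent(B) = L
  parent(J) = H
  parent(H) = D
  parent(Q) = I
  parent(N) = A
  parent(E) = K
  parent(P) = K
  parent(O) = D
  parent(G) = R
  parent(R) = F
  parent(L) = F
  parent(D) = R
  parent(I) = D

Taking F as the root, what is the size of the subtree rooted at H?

3

Descendants of H (including itself): H, M, J. That's 3.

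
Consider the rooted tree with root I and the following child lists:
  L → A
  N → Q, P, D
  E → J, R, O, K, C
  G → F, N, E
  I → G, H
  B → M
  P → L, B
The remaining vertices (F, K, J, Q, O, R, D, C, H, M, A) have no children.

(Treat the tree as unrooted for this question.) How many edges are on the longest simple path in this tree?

Starting from M, a farthest node is R at distance 6.
One longest path: M - B - P - N - G - E - R.
So the diameter is 6.

6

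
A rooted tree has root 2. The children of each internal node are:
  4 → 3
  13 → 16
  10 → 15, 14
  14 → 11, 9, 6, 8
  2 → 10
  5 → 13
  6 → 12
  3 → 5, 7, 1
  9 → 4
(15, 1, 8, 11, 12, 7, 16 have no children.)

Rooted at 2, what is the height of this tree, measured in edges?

16 sits deepest: 2 – 10 – 14 – 9 – 4 – 3 – 5 – 13 – 16 — 8 edges from the root.

8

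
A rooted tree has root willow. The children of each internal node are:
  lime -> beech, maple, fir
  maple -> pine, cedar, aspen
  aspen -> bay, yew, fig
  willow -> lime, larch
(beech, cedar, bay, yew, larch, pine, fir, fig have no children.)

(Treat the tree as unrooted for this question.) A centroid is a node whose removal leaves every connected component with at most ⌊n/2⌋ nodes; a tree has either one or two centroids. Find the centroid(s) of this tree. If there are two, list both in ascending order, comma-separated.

maple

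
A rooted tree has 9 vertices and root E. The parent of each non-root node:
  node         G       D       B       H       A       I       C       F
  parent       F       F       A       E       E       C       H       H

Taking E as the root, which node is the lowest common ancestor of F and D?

F

Ancestors of F (toward the root): F, H, E.
Ancestors of D: D, F, H, E.
The deepest node appearing in both lists is F.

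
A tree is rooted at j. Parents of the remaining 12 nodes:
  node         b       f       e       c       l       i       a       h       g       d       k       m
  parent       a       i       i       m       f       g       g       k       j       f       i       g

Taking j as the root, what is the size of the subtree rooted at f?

f's subtree: {f, d, l}, size 3.

3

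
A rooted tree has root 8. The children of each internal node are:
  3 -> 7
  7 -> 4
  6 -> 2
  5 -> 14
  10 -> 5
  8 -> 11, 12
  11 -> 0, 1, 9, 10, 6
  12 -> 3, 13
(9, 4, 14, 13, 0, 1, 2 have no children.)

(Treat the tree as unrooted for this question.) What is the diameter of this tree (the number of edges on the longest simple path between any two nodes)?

Starting from 4, a farthest node is 14 at distance 8.
One longest path: 4-7-3-12-8-11-10-5-14.
So the diameter is 8.

8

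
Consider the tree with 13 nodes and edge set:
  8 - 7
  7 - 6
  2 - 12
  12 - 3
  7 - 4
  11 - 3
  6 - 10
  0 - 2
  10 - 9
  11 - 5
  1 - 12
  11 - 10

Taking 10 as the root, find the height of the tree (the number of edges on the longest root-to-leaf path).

0 sits deepest: 10–11–3–12–2–0 — 5 edges from the root.

5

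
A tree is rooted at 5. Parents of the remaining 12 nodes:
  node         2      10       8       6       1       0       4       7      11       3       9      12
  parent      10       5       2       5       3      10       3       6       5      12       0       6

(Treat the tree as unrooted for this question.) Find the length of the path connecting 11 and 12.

3

The path is 11 - 5 - 6 - 12, which has 3 edges.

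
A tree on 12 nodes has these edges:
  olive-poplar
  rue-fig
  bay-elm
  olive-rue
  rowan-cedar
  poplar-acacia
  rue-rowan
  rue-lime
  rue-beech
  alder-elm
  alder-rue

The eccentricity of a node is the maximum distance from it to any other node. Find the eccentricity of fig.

4

A farthest node from fig is acacia (bay also at distance 4).
The path fig-rue-olive-poplar-acacia has 4 edges.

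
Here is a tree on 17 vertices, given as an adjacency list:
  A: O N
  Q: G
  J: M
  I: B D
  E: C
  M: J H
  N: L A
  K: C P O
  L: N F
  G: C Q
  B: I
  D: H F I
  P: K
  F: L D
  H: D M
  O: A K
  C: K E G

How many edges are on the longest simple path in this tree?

12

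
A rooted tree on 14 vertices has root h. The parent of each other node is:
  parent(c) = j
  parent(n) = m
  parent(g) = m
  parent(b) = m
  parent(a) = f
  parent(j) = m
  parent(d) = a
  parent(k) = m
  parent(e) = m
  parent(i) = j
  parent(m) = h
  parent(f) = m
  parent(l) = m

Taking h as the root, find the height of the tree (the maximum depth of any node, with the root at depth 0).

The longest root-to-leaf path is h-m-f-a-d (4 edges).

4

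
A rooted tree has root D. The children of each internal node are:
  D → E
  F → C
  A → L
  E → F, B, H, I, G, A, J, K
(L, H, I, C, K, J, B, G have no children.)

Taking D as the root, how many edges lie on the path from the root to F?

2

Climbing from F to the root: F → E → D. That's 2 steps.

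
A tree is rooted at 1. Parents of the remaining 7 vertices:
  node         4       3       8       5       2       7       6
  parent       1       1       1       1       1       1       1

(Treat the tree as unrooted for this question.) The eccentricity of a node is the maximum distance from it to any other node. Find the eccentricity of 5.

2

The node farthest from 5 is 4 (7, 8, 6, 2, 3 also at distance 2), via 5–1–4 — 2 edges.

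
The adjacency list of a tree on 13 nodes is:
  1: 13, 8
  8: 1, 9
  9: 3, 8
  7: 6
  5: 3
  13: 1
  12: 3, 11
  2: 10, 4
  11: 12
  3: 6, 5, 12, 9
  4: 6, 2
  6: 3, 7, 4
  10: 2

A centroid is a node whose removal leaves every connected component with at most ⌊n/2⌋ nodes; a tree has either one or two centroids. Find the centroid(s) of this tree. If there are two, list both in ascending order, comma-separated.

Delete 3: the remaining components have sizes 5, 4, 2, 1. Max 5 ≤ 6, so 3 is a centroid.
Every other node leaves some component of size > 6, so the centroid is unique.

3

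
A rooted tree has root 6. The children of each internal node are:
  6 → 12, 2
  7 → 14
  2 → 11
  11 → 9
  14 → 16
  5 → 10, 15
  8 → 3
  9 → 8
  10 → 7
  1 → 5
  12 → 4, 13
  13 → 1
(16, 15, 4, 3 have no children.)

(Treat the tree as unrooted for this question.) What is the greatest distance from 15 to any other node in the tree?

10

The node farthest from 15 is 3, via 15 – 5 – 1 – 13 – 12 – 6 – 2 – 11 – 9 – 8 – 3 — 10 edges.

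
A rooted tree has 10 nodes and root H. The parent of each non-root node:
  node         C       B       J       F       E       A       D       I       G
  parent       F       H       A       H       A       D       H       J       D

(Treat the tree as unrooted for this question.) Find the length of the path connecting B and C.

3

Walking from B: B - H - F - C. Length 3.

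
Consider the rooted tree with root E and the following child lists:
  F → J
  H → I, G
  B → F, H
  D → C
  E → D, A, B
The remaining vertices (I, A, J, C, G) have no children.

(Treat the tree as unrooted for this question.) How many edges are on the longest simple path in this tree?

5

Starting from J, a farthest node is C at distance 5.
One longest path: J - F - B - E - D - C.
So the diameter is 5.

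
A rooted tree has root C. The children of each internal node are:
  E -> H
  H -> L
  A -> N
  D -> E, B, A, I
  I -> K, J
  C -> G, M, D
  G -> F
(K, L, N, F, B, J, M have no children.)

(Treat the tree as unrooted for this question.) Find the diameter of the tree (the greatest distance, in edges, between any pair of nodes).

A longest path is L-H-E-D-C-G-F, with 6 edges.

6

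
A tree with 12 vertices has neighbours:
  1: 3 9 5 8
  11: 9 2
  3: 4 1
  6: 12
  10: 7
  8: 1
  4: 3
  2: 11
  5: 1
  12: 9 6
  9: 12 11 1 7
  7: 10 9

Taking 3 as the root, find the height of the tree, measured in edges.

A deepest node is 2, reached by 3–1–9–11–2.
That path has 4 edges, so the height is 4.

4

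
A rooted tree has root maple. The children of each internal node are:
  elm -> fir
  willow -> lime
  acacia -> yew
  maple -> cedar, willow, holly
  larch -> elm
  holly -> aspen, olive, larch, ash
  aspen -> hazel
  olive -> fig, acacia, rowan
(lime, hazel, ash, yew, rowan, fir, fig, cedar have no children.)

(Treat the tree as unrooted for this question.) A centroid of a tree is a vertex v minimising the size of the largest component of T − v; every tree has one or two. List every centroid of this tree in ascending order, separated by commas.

holly

If holly is removed the pieces have sizes 5, 4, 3, 2, 1, all ≤ ⌊16/2⌋ = 8.
Every other node leaves some component of size > 8, so the centroid is unique.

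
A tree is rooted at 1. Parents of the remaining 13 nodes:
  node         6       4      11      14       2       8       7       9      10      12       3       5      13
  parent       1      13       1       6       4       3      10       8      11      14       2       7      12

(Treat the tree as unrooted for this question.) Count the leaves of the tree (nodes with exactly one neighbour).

2

Degree-1 nodes: 5, 9 — 2 of them.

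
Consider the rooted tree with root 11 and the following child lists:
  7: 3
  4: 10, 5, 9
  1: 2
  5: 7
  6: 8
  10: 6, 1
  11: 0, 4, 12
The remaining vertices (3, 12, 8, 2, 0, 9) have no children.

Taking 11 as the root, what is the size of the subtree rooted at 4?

Descendants of 4 (including itself): 4, 10, 5, 9, 1, 6, 7, 2, 8, 3. That's 10.

10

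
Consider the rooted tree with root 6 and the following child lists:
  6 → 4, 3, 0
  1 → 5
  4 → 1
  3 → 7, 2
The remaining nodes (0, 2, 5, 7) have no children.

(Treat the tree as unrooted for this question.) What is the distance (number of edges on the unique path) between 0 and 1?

0–6–4–1: 3 edges.

3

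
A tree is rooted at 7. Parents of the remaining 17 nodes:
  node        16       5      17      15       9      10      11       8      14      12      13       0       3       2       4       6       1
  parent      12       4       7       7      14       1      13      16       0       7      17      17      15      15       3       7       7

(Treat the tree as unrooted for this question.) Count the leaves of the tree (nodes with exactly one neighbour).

The leaves are 2, 5, 6, 8, 9, 10, 11.
That is 7 leaves.

7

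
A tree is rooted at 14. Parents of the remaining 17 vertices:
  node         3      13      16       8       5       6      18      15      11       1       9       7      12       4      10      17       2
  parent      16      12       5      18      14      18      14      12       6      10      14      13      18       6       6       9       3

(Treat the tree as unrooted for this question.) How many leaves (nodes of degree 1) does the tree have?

The leaves are 1, 2, 4, 7, 8, 11, 15, 17.
That is 8 leaves.

8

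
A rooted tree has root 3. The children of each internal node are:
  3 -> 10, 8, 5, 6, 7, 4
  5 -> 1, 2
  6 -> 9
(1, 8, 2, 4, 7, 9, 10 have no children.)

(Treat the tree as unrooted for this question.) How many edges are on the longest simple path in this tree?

4

BFS from 9 reaches 1 last, at distance 4; BFS from 1 confirms no node is farther.
Path: 9–6–3–5–1.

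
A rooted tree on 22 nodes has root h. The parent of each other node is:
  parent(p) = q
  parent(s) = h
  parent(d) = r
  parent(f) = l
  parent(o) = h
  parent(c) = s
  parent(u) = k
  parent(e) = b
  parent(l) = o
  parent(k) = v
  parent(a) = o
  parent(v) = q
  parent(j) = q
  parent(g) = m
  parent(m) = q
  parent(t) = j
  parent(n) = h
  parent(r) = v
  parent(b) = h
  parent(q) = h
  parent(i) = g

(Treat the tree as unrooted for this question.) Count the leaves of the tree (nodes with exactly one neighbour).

10

Exactly 10 nodes have a single neighbour: a, c, d, e, f, i, n, p, t, u.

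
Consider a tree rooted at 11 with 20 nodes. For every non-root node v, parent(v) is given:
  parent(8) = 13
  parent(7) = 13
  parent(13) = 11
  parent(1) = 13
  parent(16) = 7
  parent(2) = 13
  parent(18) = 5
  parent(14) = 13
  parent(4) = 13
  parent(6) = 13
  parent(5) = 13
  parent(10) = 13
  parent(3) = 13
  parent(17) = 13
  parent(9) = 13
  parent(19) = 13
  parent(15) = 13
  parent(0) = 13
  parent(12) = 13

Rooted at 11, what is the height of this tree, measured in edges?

16 sits deepest: 11 – 13 – 7 – 16 — 3 edges from the root.

3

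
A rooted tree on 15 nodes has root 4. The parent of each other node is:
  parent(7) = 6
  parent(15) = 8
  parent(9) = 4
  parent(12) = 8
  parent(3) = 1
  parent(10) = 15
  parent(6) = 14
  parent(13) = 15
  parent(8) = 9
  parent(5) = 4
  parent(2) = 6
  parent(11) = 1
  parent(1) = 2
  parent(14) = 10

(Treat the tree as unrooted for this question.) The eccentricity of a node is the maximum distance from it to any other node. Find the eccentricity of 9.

8

Distances from 9 peak at 8, attained at 3 (11 also at distance 8).
9 – 8 – 15 – 10 – 14 – 6 – 2 – 1 – 3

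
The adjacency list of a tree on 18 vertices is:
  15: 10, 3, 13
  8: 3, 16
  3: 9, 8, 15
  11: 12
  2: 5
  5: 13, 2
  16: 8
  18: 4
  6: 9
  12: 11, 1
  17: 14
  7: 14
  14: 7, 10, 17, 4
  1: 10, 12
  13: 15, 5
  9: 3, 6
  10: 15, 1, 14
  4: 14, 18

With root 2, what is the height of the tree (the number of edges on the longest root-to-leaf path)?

7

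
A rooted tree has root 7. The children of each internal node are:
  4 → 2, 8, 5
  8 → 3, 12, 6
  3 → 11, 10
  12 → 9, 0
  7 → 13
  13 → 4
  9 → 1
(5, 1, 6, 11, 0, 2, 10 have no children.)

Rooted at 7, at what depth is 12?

4

7–13–4–8–12 — 4 edges.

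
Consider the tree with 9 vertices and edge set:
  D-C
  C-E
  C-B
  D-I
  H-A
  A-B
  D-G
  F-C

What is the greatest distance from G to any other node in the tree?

5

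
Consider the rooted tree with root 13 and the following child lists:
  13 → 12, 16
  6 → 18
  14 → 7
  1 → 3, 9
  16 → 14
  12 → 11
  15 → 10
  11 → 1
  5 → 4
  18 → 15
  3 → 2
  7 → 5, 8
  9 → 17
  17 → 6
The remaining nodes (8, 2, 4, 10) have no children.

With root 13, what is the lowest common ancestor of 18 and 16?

13

Ancestors of 18 (toward the root): 18, 6, 17, 9, 1, 11, 12, 13.
Ancestors of 16: 16, 13.
The deepest node appearing in both lists is 13.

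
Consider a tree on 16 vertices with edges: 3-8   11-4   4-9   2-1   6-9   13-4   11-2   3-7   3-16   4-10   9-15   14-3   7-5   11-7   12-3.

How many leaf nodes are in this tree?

10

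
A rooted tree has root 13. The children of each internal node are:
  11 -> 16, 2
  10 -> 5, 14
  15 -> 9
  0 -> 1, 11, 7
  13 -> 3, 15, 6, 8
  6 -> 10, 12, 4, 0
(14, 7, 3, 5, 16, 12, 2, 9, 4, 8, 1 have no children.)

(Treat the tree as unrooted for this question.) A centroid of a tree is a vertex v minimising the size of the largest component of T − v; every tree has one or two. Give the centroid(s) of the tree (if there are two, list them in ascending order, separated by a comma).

6

If 6 is removed the pieces have sizes 6, 5, 3, 1, 1, all ≤ ⌊17/2⌋ = 8.
Every other node leaves some component of size > 8, so the centroid is unique.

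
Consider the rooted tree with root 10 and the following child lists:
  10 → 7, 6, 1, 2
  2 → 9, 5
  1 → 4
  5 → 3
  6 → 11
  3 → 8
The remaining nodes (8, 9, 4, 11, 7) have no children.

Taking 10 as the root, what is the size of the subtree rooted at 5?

The subtree rooted at 5 contains: 5, 3, 8 — 3 nodes.

3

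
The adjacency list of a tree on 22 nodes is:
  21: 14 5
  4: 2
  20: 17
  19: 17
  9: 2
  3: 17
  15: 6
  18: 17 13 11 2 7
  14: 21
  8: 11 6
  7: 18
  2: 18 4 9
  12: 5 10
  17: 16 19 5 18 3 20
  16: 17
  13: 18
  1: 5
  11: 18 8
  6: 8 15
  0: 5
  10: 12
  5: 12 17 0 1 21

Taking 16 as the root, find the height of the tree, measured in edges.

A deepest node is 15, reached by 16 → 17 → 18 → 11 → 8 → 6 → 15.
That path has 6 edges, so the height is 6.

6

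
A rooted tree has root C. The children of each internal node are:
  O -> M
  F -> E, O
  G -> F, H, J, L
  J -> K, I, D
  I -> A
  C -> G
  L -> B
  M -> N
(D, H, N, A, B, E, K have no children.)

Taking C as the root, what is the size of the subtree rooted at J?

5

Descendants of J (including itself): J, I, K, D, A. That's 5.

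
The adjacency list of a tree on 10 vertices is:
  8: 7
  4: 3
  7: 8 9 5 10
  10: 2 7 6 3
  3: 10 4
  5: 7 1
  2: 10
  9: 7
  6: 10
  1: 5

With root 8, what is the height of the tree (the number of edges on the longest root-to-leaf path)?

4

A deepest node is 4, reached by 8-7-10-3-4.
That path has 4 edges, so the height is 4.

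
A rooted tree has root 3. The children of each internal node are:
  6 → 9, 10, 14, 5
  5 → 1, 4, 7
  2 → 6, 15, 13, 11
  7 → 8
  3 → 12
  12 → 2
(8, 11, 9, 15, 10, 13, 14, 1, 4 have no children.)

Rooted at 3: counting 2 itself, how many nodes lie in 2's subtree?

13

The subtree rooted at 2 contains: 2, 6, 11, 13, 15, 5, 14, 9, 10, 7, 1, 4, 8 — 13 nodes.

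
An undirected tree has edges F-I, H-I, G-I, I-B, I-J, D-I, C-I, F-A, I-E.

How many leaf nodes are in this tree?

Exactly 8 nodes have a single neighbour: A, B, C, D, E, G, H, J.

8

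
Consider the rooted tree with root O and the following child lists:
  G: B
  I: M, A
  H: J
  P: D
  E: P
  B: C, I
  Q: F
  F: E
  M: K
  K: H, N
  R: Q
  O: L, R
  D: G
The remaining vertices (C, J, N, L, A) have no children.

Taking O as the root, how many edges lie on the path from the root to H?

12

Path from O to H: O → R → Q → F → E → P → D → G → B → I → M → K → H, which has 12 edges.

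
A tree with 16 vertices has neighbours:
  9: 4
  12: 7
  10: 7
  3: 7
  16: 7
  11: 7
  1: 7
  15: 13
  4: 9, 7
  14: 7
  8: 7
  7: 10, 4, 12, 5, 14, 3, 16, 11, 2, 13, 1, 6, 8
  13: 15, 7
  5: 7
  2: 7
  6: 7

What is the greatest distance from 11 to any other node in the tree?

A farthest node from 11 is 9 (15 also at distance 3).
The path 11 – 7 – 4 – 9 has 3 edges.

3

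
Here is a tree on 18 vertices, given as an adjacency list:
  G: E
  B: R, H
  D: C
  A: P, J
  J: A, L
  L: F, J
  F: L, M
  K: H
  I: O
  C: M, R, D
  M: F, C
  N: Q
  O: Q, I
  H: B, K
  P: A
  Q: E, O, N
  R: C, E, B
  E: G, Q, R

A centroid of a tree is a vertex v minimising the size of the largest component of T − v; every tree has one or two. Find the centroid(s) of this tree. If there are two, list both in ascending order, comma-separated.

If R is removed the pieces have sizes 8, 6, 3, all ≤ ⌊18/2⌋ = 9.
No neighbour of R does as well, so R is the unique centroid.

R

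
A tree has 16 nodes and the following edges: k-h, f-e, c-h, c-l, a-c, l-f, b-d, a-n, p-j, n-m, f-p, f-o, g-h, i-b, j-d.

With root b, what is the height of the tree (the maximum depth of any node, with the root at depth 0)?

A deepest node is m, reached by b-d-j-p-f-l-c-a-n-m.
That path has 9 edges, so the height is 9.

9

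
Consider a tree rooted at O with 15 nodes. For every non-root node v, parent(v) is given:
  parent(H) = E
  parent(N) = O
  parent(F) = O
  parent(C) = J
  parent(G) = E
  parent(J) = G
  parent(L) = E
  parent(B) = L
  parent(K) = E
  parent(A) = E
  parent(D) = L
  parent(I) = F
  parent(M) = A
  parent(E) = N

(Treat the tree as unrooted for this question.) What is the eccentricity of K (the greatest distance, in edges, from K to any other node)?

The node farthest from K is I, via K – E – N – O – F – I — 5 edges.

5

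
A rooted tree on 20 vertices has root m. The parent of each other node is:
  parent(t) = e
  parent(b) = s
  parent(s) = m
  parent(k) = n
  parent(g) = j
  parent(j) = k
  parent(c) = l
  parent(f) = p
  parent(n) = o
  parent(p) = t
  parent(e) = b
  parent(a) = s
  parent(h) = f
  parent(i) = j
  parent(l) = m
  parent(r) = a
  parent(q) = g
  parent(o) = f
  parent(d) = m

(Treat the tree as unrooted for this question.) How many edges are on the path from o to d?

8

Walking from o: o – f – p – t – e – b – s – m – d. Length 8.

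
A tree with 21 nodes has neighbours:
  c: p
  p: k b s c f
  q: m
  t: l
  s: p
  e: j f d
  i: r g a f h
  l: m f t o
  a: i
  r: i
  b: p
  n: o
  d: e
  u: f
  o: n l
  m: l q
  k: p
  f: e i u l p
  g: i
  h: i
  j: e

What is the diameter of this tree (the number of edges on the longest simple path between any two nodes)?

5

Starting from n, a farthest node is s at distance 5.
One longest path: n - o - l - f - p - s.
So the diameter is 5.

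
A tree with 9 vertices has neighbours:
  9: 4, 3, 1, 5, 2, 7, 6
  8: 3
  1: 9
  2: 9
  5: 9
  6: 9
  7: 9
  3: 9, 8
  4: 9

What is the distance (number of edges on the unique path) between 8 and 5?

Walking from 8: 8–3–9–5. Length 3.

3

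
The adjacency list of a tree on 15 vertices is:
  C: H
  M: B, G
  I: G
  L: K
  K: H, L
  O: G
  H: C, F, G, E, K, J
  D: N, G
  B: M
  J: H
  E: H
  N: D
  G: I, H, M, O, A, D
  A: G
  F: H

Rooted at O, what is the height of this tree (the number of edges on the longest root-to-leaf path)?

4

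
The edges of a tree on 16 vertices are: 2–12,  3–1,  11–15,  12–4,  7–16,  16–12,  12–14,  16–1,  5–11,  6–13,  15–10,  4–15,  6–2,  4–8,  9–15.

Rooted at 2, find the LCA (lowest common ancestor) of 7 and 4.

Ancestors of 7 (toward the root): 7, 16, 12, 2.
Ancestors of 4: 4, 12, 2.
The deepest node appearing in both lists is 12.

12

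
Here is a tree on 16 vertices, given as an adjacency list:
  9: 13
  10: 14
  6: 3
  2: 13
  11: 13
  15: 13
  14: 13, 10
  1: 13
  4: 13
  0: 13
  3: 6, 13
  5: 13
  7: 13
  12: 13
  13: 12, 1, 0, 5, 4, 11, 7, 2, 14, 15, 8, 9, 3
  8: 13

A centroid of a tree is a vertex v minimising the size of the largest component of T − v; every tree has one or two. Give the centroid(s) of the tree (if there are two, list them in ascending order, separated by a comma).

13

Delete 13: the remaining components have sizes 2, 2, 1, 1, 1, 1, 1, 1, 1, 1, 1, 1, 1. Max 2 ≤ 8, so 13 is a centroid.
Every other node leaves some component of size > 8, so the centroid is unique.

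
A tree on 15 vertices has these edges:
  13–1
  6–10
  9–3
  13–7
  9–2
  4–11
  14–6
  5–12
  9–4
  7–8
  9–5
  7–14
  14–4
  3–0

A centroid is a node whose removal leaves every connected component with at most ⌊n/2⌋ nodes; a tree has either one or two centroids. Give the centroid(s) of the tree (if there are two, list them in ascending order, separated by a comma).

4

Removing 4 splits the tree into components of sizes 7, 6, 1; the largest is 7 ≤ ⌊15/2⌋ = 7.
No neighbour of 4 does as well, so 4 is the unique centroid.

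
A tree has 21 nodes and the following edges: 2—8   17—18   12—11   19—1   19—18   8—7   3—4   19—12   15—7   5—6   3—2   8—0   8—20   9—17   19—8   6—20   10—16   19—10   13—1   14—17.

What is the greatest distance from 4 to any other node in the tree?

7

The node farthest from 4 is 14 (9 also at distance 7), via 4–3–2–8–19–18–17–14 — 7 edges.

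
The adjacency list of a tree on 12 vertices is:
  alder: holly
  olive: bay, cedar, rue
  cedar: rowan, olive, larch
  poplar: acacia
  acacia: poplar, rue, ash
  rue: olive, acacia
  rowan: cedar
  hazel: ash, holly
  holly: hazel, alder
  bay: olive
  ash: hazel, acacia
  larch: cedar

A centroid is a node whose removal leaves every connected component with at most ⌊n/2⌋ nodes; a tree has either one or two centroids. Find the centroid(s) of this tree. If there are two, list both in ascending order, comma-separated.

If rue is removed the pieces have sizes 6, 5, all ≤ ⌊12/2⌋ = 6.
acacia is adjacent to rue and is also a centroid (the largest component after removing it is likewise 6).

acacia, rue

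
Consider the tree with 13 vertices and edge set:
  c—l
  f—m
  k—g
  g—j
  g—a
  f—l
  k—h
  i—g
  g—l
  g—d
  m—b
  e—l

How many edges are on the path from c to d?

Walking from c: c–l–g–d. Length 3.

3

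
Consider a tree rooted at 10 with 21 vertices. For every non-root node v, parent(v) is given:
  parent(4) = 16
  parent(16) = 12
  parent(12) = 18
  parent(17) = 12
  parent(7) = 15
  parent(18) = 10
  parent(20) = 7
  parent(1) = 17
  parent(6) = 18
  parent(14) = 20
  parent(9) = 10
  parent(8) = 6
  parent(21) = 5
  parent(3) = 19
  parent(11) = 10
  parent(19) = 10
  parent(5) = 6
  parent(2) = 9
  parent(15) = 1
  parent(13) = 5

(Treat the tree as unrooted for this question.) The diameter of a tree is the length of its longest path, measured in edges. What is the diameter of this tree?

BFS from 14 reaches 3 last, at distance 10; BFS from 3 confirms no node is farther.
Path: 14–20–7–15–1–17–12–18–10–19–3.

10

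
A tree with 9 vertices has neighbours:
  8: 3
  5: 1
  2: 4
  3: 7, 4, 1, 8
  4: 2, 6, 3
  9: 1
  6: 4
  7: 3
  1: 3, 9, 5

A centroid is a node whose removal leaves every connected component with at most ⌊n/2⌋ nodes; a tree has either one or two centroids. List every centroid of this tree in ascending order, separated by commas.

3

Delete 3: the remaining components have sizes 3, 3, 1, 1. Max 3 ≤ 4, so 3 is a centroid.
No neighbour of 3 does as well, so 3 is the unique centroid.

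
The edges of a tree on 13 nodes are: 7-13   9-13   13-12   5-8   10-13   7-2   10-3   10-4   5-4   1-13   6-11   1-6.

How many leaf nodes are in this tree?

6

Degree-1 nodes: 2, 3, 8, 9, 11, 12 — 6 of them.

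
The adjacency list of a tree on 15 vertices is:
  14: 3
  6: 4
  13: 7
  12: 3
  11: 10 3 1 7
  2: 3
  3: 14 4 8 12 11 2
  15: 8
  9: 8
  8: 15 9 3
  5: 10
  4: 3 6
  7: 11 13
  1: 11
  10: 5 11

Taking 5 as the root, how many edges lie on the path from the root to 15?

Climbing from 15 to the root: 15 – 8 – 3 – 11 – 10 – 5. That's 5 steps.

5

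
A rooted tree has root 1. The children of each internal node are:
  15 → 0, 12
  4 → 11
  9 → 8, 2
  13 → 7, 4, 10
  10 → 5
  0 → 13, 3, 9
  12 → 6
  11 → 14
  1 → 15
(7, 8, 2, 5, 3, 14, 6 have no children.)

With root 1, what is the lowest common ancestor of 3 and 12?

15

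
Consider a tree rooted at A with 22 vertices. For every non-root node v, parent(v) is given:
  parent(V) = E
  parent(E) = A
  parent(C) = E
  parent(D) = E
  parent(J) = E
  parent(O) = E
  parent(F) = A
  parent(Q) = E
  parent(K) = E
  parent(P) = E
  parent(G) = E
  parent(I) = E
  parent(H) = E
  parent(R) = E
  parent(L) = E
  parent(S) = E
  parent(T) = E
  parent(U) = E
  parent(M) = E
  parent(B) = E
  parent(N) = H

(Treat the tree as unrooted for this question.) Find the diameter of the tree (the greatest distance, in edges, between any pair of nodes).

BFS from F reaches N last, at distance 4; BFS from N confirms no node is farther.
Path: F–A–E–H–N.

4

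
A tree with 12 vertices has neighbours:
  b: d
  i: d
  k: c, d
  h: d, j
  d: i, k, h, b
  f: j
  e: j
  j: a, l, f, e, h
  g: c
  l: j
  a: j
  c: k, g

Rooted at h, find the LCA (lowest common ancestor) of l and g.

h

Path l→root: l j h; path g→root: g c k d h.
First common node: h.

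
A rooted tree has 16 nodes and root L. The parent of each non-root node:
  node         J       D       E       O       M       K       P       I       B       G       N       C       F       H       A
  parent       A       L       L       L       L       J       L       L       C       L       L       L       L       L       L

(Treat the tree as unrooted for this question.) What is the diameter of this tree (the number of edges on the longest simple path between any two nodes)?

5

Starting from K, a farthest node is B at distance 5.
One longest path: K-J-A-L-C-B.
So the diameter is 5.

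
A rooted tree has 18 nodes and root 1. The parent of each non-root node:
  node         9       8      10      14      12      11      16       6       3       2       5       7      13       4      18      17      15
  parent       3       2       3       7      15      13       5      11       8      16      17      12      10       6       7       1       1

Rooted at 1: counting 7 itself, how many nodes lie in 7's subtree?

The subtree rooted at 7 contains: 7, 18, 14 — 3 nodes.

3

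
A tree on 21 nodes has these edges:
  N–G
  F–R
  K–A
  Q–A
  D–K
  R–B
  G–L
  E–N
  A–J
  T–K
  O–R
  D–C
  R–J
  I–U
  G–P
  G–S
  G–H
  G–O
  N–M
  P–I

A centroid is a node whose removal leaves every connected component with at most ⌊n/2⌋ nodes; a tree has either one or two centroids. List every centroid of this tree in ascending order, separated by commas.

Delete O: the remaining components have sizes 10, 10. Max 10 ≤ 10, so O is a centroid.
Every other node leaves some component of size > 10, so the centroid is unique.

O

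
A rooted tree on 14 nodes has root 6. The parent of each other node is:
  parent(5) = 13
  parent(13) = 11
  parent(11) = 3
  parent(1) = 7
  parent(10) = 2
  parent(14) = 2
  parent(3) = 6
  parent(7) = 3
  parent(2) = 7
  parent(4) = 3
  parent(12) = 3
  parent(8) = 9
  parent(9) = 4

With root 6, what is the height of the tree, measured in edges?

4

The longest root-to-leaf path is 6 – 3 – 11 – 13 – 5 (4 edges).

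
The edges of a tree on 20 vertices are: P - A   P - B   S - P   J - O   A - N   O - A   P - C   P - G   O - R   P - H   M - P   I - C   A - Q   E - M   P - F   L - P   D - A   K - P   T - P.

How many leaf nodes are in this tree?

15

The leaves are B, D, E, F, G, H, I, J, K, L, N, Q, R, S, T.
That is 15 leaves.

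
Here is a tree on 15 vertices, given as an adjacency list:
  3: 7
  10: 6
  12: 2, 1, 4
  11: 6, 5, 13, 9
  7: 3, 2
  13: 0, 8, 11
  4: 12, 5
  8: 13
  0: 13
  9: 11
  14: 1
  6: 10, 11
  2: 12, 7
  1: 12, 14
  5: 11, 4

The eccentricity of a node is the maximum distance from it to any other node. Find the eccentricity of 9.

Distances from 9 peak at 7, attained at 3.
9 – 11 – 5 – 4 – 12 – 2 – 7 – 3

7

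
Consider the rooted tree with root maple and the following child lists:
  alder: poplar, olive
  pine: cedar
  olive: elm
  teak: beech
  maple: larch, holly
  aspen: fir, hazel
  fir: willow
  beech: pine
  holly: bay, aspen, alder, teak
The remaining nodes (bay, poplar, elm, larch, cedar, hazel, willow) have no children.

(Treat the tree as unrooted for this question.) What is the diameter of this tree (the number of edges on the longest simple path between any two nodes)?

7

BFS from cedar reaches willow last, at distance 7; BFS from willow confirms no node is farther.
Path: cedar - pine - beech - teak - holly - aspen - fir - willow.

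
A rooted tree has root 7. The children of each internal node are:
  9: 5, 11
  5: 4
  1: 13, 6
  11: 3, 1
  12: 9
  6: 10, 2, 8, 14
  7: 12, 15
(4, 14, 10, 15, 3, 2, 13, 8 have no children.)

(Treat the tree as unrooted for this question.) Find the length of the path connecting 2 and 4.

6

The path is 2–6–1–11–9–5–4, which has 6 edges.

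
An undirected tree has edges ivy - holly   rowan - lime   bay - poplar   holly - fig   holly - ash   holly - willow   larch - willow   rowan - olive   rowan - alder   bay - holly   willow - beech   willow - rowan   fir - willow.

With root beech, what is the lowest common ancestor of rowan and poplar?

willow

rowan's ancestor chain is rowan, willow, beech and poplar's is poplar, bay, holly, willow, beech; they first meet at willow.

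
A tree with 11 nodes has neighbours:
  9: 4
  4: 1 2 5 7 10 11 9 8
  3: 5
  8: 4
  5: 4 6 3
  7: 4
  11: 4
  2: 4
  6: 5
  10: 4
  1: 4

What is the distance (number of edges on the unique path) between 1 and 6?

3

1 – 4 – 5 – 6: 3 edges.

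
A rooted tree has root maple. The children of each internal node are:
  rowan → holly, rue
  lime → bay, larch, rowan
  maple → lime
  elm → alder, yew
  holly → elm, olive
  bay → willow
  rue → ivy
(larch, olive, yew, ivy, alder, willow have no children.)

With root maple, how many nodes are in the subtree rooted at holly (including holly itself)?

Descendants of holly (including itself): holly, elm, olive, alder, yew. That's 5.

5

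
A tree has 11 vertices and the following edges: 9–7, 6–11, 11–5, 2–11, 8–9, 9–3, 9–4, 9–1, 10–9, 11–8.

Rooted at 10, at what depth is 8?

2

10 → 9 → 8 — 2 edges.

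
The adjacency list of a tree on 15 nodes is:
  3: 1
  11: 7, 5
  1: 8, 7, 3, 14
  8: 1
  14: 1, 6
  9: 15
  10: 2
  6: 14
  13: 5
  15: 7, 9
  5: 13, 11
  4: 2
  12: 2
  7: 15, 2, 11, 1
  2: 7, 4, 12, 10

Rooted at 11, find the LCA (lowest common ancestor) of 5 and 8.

11

Path 5→root: 5 11; path 8→root: 8 1 7 11.
First common node: 11.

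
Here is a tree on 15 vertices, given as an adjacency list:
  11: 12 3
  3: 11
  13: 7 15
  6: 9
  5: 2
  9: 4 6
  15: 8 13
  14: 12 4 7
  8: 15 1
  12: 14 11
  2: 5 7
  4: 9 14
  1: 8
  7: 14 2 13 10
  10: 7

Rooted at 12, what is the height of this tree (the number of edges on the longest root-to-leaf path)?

6

1 sits deepest: 12 – 14 – 7 – 13 – 15 – 8 – 1 — 6 edges from the root.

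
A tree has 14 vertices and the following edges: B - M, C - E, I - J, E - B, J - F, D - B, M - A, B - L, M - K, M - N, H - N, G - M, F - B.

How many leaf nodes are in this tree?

Exactly 8 nodes have a single neighbour: A, C, D, G, H, I, K, L.

8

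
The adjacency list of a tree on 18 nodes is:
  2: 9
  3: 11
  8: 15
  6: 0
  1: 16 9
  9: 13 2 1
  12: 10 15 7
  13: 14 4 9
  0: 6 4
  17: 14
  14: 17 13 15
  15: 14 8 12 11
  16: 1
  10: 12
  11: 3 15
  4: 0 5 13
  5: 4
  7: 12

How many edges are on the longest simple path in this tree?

Starting from 6, a farthest node is 3 at distance 7.
One longest path: 6-0-4-13-14-15-11-3.
So the diameter is 7.

7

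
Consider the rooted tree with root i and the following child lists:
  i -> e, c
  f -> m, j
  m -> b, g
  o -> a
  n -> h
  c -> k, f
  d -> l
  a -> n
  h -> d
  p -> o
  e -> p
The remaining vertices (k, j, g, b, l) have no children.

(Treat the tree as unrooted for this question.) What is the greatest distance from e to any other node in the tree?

7

A farthest node from e is l.
The path e – p – o – a – n – h – d – l has 7 edges.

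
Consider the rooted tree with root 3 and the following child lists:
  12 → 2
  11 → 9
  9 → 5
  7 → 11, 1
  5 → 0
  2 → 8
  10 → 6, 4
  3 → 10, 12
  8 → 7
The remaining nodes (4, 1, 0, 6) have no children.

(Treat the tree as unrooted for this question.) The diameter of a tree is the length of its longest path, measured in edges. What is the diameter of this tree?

10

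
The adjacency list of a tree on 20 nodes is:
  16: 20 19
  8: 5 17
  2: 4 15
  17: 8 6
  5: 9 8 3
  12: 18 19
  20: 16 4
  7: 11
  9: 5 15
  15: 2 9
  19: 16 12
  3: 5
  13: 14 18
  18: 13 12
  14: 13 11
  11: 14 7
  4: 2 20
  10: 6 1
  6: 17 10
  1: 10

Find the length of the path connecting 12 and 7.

5

Walking from 12: 12 – 18 – 13 – 14 – 11 – 7. Length 5.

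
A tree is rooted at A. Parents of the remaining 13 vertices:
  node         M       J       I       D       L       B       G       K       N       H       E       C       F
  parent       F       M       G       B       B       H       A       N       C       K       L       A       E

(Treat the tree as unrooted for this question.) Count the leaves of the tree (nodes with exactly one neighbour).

Exactly 3 nodes have a single neighbour: D, I, J.

3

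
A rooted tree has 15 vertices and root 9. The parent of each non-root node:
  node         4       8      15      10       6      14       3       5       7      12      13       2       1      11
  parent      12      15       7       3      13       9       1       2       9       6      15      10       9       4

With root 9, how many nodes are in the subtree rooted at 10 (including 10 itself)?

Descendants of 10 (including itself): 10, 2, 5. That's 3.

3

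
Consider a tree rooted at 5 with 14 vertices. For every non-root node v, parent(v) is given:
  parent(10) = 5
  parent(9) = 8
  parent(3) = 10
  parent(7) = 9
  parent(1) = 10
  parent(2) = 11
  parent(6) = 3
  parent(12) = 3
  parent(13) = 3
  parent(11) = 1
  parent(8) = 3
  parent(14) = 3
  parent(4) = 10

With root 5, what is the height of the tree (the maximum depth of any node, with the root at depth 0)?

5

The longest root-to-leaf path is 5–10–3–8–9–7 (5 edges).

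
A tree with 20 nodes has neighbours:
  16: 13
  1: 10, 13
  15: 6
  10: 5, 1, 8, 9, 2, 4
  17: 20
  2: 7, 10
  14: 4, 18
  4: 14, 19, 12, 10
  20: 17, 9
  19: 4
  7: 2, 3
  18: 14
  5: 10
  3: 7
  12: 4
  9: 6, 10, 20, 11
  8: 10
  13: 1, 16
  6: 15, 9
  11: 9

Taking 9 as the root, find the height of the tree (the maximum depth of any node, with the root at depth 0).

A deepest node is 16, reached by 9-10-1-13-16.
That path has 4 edges, so the height is 4.

4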